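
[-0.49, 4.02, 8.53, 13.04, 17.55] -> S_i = -0.49 + 4.51*i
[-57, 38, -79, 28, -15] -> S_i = Random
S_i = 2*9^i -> [2, 18, 162, 1458, 13122]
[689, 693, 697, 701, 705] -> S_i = 689 + 4*i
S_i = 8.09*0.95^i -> [8.09, 7.69, 7.3, 6.94, 6.59]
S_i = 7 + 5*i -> [7, 12, 17, 22, 27]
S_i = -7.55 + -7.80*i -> [-7.55, -15.35, -23.15, -30.95, -38.75]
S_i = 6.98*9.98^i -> [6.98, 69.66, 695.21, 6938.2, 69243.27]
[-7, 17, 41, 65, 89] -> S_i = -7 + 24*i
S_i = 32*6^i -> [32, 192, 1152, 6912, 41472]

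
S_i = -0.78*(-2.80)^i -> [-0.78, 2.18, -6.12, 17.12, -47.94]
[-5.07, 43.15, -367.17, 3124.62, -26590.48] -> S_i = -5.07*(-8.51)^i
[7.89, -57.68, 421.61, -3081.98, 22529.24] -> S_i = 7.89*(-7.31)^i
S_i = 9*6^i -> [9, 54, 324, 1944, 11664]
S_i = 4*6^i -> [4, 24, 144, 864, 5184]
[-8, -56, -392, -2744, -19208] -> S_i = -8*7^i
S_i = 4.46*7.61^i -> [4.46, 33.94, 258.29, 1965.57, 14958.0]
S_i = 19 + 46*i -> [19, 65, 111, 157, 203]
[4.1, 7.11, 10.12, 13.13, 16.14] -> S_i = 4.10 + 3.01*i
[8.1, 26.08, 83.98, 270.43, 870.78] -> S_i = 8.10*3.22^i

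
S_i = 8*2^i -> [8, 16, 32, 64, 128]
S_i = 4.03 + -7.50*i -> [4.03, -3.47, -10.97, -18.47, -25.97]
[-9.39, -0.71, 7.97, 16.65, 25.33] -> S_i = -9.39 + 8.68*i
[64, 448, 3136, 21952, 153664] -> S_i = 64*7^i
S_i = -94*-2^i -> [-94, 188, -376, 752, -1504]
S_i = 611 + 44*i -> [611, 655, 699, 743, 787]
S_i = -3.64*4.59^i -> [-3.64, -16.71, -76.69, -352.0, -1615.67]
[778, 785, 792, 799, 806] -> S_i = 778 + 7*i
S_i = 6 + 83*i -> [6, 89, 172, 255, 338]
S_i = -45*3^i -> [-45, -135, -405, -1215, -3645]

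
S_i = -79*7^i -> [-79, -553, -3871, -27097, -189679]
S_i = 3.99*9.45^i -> [3.99, 37.71, 356.32, 3367.2, 31820.0]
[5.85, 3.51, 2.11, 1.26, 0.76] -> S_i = 5.85*0.60^i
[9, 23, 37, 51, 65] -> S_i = 9 + 14*i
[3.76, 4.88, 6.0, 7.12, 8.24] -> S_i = 3.76 + 1.12*i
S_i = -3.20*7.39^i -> [-3.2, -23.65, -174.76, -1291.47, -9543.94]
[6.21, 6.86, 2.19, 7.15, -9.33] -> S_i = Random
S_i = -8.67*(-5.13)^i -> [-8.67, 44.48, -228.17, 1170.5, -6004.66]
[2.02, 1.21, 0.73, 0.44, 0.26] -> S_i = 2.02*0.60^i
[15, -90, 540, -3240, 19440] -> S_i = 15*-6^i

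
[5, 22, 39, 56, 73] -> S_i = 5 + 17*i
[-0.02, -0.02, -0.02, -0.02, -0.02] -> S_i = -0.02*0.97^i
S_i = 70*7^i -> [70, 490, 3430, 24010, 168070]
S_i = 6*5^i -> [6, 30, 150, 750, 3750]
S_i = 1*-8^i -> [1, -8, 64, -512, 4096]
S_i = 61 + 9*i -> [61, 70, 79, 88, 97]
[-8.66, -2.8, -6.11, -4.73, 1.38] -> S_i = Random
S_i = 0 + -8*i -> [0, -8, -16, -24, -32]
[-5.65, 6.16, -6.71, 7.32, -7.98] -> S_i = -5.65*(-1.09)^i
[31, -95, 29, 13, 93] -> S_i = Random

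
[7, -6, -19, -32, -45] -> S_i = 7 + -13*i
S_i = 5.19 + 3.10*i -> [5.19, 8.29, 11.39, 14.49, 17.59]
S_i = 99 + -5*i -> [99, 94, 89, 84, 79]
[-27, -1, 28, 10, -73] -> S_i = Random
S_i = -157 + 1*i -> [-157, -156, -155, -154, -153]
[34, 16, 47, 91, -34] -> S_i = Random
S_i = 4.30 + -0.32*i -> [4.3, 3.98, 3.66, 3.34, 3.02]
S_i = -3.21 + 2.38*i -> [-3.21, -0.83, 1.55, 3.93, 6.31]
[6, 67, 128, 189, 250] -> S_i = 6 + 61*i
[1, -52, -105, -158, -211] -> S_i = 1 + -53*i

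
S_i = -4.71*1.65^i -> [-4.71, -7.77, -12.82, -21.16, -34.91]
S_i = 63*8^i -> [63, 504, 4032, 32256, 258048]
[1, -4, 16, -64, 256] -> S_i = 1*-4^i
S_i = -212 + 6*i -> [-212, -206, -200, -194, -188]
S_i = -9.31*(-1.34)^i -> [-9.31, 12.48, -16.72, 22.4, -30.02]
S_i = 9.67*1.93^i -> [9.67, 18.66, 36.02, 69.52, 134.17]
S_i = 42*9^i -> [42, 378, 3402, 30618, 275562]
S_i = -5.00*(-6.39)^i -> [-5.0, 31.95, -204.16, 1304.59, -8336.3]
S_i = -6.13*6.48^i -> [-6.13, -39.72, -257.4, -1667.96, -10808.38]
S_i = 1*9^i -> [1, 9, 81, 729, 6561]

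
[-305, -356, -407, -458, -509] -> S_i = -305 + -51*i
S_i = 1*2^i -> [1, 2, 4, 8, 16]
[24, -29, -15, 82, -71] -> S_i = Random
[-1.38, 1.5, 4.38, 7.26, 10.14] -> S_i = -1.38 + 2.88*i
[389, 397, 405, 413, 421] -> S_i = 389 + 8*i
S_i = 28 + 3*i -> [28, 31, 34, 37, 40]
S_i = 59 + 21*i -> [59, 80, 101, 122, 143]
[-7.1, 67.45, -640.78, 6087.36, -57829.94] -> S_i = -7.10*(-9.50)^i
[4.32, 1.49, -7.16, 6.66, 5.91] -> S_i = Random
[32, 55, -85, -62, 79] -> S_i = Random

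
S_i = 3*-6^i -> [3, -18, 108, -648, 3888]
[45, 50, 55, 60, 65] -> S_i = 45 + 5*i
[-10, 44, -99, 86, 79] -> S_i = Random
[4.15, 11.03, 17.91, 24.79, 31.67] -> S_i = 4.15 + 6.88*i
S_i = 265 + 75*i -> [265, 340, 415, 490, 565]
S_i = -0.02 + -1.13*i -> [-0.02, -1.15, -2.28, -3.41, -4.54]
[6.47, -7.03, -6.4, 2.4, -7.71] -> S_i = Random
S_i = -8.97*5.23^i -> [-8.97, -46.91, -245.36, -1283.21, -6711.18]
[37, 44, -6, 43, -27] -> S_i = Random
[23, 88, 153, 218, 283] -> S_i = 23 + 65*i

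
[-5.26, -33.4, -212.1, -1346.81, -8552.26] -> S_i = -5.26*6.35^i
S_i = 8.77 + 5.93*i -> [8.77, 14.7, 20.63, 26.56, 32.49]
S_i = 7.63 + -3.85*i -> [7.63, 3.78, -0.07, -3.92, -7.77]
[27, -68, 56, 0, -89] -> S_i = Random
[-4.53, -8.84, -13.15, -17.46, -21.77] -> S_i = -4.53 + -4.31*i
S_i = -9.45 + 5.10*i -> [-9.45, -4.35, 0.75, 5.85, 10.95]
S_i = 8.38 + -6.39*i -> [8.38, 1.99, -4.4, -10.79, -17.18]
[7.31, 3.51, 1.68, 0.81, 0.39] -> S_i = 7.31*0.48^i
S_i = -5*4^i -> [-5, -20, -80, -320, -1280]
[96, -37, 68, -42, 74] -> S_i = Random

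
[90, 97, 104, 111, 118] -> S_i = 90 + 7*i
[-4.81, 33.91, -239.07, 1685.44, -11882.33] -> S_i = -4.81*(-7.05)^i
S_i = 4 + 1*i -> [4, 5, 6, 7, 8]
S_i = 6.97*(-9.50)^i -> [6.97, -66.22, 629.04, -5975.9, 56771.09]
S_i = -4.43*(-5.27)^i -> [-4.43, 23.35, -123.03, 648.39, -3417.01]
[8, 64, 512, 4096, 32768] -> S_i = 8*8^i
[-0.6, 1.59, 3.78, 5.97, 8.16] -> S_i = -0.60 + 2.19*i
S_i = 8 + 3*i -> [8, 11, 14, 17, 20]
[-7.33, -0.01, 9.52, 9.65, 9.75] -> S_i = Random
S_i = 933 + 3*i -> [933, 936, 939, 942, 945]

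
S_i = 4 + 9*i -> [4, 13, 22, 31, 40]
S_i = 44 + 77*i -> [44, 121, 198, 275, 352]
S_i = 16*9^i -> [16, 144, 1296, 11664, 104976]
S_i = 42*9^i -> [42, 378, 3402, 30618, 275562]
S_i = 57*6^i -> [57, 342, 2052, 12312, 73872]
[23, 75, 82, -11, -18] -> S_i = Random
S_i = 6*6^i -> [6, 36, 216, 1296, 7776]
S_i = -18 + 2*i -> [-18, -16, -14, -12, -10]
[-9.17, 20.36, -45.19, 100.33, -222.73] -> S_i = -9.17*(-2.22)^i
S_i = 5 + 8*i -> [5, 13, 21, 29, 37]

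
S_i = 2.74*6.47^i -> [2.74, 17.73, 114.7, 742.1, 4801.4]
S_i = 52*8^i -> [52, 416, 3328, 26624, 212992]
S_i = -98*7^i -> [-98, -686, -4802, -33614, -235298]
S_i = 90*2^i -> [90, 180, 360, 720, 1440]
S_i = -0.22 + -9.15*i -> [-0.22, -9.37, -18.52, -27.67, -36.82]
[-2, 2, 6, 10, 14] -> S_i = -2 + 4*i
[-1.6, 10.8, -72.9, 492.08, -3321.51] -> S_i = -1.60*(-6.75)^i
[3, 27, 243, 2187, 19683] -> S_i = 3*9^i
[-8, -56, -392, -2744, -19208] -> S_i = -8*7^i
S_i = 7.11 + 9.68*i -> [7.11, 16.79, 26.47, 36.15, 45.83]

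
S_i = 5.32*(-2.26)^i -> [5.32, -12.02, 27.17, -61.41, 138.79]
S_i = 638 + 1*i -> [638, 639, 640, 641, 642]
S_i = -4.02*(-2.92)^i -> [-4.02, 11.74, -34.28, 100.09, -292.25]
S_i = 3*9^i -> [3, 27, 243, 2187, 19683]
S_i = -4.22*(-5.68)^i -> [-4.22, 23.97, -136.15, 773.32, -4392.44]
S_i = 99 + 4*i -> [99, 103, 107, 111, 115]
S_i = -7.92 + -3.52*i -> [-7.92, -11.44, -14.96, -18.48, -22.0]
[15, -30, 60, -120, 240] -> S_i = 15*-2^i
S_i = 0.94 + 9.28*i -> [0.94, 10.22, 19.5, 28.78, 38.06]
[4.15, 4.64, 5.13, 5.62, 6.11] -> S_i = 4.15 + 0.49*i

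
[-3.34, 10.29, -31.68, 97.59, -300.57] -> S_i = -3.34*(-3.08)^i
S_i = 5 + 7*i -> [5, 12, 19, 26, 33]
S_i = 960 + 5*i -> [960, 965, 970, 975, 980]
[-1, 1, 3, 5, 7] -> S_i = -1 + 2*i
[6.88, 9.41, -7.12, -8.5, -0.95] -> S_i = Random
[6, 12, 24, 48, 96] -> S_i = 6*2^i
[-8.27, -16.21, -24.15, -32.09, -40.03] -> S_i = -8.27 + -7.94*i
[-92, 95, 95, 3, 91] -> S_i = Random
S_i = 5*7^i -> [5, 35, 245, 1715, 12005]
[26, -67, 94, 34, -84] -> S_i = Random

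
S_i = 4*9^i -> [4, 36, 324, 2916, 26244]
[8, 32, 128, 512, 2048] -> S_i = 8*4^i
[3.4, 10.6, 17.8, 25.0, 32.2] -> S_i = 3.40 + 7.20*i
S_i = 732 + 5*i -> [732, 737, 742, 747, 752]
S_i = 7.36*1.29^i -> [7.36, 9.49, 12.25, 15.8, 20.38]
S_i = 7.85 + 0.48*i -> [7.85, 8.33, 8.81, 9.29, 9.77]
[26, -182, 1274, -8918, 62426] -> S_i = 26*-7^i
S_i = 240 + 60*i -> [240, 300, 360, 420, 480]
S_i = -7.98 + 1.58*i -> [-7.98, -6.4, -4.82, -3.24, -1.66]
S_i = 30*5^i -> [30, 150, 750, 3750, 18750]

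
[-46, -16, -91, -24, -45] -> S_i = Random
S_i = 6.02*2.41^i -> [6.02, 14.51, 34.96, 84.27, 203.08]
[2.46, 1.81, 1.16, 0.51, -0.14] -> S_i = 2.46 + -0.65*i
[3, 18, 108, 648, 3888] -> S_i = 3*6^i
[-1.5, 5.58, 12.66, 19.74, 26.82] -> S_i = -1.50 + 7.08*i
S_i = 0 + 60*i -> [0, 60, 120, 180, 240]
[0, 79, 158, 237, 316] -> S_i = 0 + 79*i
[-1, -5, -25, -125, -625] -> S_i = -1*5^i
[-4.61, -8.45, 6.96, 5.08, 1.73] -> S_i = Random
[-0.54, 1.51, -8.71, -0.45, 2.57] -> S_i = Random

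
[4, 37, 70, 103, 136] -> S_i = 4 + 33*i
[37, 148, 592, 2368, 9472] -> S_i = 37*4^i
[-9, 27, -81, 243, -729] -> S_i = -9*-3^i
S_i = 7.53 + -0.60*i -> [7.53, 6.93, 6.33, 5.73, 5.13]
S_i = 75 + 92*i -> [75, 167, 259, 351, 443]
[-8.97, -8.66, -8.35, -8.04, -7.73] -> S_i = -8.97 + 0.31*i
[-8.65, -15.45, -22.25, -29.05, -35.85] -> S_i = -8.65 + -6.80*i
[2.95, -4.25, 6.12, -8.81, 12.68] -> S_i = 2.95*(-1.44)^i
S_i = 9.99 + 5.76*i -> [9.99, 15.75, 21.51, 27.27, 33.03]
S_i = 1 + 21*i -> [1, 22, 43, 64, 85]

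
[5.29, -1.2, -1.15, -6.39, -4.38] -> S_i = Random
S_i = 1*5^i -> [1, 5, 25, 125, 625]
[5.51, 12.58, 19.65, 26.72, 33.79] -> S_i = 5.51 + 7.07*i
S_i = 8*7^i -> [8, 56, 392, 2744, 19208]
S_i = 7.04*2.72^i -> [7.04, 19.15, 52.08, 141.67, 385.34]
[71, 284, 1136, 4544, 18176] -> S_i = 71*4^i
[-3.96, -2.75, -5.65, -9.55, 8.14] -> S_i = Random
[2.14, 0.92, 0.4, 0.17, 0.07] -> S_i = 2.14*0.43^i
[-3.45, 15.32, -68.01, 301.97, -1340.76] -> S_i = -3.45*(-4.44)^i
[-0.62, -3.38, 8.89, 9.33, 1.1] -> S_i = Random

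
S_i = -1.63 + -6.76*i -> [-1.63, -8.39, -15.15, -21.91, -28.67]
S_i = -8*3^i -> [-8, -24, -72, -216, -648]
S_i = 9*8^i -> [9, 72, 576, 4608, 36864]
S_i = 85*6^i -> [85, 510, 3060, 18360, 110160]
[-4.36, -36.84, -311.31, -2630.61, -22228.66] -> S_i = -4.36*8.45^i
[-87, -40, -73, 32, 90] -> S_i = Random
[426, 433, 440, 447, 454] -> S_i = 426 + 7*i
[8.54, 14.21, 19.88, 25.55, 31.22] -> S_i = 8.54 + 5.67*i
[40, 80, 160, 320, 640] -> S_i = 40*2^i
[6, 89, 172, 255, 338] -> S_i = 6 + 83*i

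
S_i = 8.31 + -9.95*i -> [8.31, -1.64, -11.59, -21.54, -31.49]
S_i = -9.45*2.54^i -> [-9.45, -24.0, -60.97, -154.86, -393.34]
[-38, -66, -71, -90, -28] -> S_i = Random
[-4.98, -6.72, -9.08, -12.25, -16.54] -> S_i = -4.98*1.35^i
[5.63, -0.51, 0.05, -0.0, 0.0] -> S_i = 5.63*(-0.09)^i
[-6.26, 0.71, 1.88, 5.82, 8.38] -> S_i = Random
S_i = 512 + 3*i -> [512, 515, 518, 521, 524]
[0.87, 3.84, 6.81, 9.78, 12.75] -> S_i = 0.87 + 2.97*i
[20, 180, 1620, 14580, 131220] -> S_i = 20*9^i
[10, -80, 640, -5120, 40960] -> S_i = 10*-8^i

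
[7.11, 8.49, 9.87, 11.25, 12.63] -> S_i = 7.11 + 1.38*i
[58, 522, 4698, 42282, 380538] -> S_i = 58*9^i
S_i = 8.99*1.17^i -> [8.99, 10.52, 12.31, 14.4, 16.85]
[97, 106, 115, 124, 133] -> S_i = 97 + 9*i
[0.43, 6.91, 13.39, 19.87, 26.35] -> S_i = 0.43 + 6.48*i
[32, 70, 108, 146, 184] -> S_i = 32 + 38*i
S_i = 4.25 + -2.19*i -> [4.25, 2.06, -0.13, -2.32, -4.51]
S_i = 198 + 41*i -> [198, 239, 280, 321, 362]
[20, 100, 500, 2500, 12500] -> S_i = 20*5^i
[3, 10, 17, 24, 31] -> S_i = 3 + 7*i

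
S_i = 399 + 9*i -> [399, 408, 417, 426, 435]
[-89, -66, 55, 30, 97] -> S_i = Random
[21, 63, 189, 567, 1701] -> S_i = 21*3^i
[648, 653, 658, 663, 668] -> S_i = 648 + 5*i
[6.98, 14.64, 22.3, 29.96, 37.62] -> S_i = 6.98 + 7.66*i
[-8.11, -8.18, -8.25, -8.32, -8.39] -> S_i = -8.11 + -0.07*i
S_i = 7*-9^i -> [7, -63, 567, -5103, 45927]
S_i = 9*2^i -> [9, 18, 36, 72, 144]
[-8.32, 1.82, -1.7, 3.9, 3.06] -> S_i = Random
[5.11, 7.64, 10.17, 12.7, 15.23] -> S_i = 5.11 + 2.53*i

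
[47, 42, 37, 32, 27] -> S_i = 47 + -5*i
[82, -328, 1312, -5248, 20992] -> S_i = 82*-4^i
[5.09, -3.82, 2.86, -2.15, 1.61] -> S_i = 5.09*(-0.75)^i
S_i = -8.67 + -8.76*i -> [-8.67, -17.43, -26.19, -34.95, -43.71]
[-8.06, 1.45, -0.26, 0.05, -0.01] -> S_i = -8.06*(-0.18)^i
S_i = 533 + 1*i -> [533, 534, 535, 536, 537]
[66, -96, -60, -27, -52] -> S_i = Random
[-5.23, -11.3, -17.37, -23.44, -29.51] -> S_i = -5.23 + -6.07*i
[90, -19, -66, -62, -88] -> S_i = Random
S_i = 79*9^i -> [79, 711, 6399, 57591, 518319]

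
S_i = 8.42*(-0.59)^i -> [8.42, -4.97, 2.93, -1.73, 1.02]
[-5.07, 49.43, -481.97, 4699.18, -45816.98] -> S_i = -5.07*(-9.75)^i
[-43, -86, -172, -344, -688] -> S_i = -43*2^i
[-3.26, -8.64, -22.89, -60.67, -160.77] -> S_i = -3.26*2.65^i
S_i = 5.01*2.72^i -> [5.01, 13.63, 37.07, 100.82, 274.23]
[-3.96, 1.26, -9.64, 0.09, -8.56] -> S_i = Random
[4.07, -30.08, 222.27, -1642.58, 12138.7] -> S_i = 4.07*(-7.39)^i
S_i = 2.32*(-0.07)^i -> [2.32, -0.16, 0.01, -0.0, 0.0]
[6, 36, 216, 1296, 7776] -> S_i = 6*6^i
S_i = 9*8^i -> [9, 72, 576, 4608, 36864]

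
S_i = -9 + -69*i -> [-9, -78, -147, -216, -285]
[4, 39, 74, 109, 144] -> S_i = 4 + 35*i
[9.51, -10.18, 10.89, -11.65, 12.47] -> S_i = 9.51*(-1.07)^i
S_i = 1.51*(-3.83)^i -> [1.51, -5.78, 22.15, -84.83, 324.92]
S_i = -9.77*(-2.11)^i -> [-9.77, 20.61, -43.5, 91.78, -193.65]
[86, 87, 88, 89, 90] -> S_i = 86 + 1*i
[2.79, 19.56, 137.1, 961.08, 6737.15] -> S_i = 2.79*7.01^i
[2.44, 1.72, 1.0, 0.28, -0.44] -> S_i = 2.44 + -0.72*i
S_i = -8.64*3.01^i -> [-8.64, -26.01, -78.28, -235.62, -709.22]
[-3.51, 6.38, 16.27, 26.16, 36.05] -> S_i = -3.51 + 9.89*i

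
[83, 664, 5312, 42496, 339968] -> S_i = 83*8^i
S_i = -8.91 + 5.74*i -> [-8.91, -3.17, 2.57, 8.31, 14.05]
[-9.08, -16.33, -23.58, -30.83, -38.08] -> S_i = -9.08 + -7.25*i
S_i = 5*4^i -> [5, 20, 80, 320, 1280]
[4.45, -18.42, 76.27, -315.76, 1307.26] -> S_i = 4.45*(-4.14)^i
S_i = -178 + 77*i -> [-178, -101, -24, 53, 130]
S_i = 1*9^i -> [1, 9, 81, 729, 6561]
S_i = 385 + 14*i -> [385, 399, 413, 427, 441]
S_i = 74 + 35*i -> [74, 109, 144, 179, 214]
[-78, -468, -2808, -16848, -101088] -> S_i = -78*6^i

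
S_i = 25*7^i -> [25, 175, 1225, 8575, 60025]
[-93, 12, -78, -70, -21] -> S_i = Random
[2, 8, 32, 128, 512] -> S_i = 2*4^i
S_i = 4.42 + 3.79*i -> [4.42, 8.21, 12.0, 15.79, 19.58]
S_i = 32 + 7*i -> [32, 39, 46, 53, 60]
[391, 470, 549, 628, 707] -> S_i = 391 + 79*i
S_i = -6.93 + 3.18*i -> [-6.93, -3.75, -0.57, 2.61, 5.79]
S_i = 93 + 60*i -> [93, 153, 213, 273, 333]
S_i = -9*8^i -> [-9, -72, -576, -4608, -36864]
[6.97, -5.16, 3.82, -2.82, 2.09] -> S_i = 6.97*(-0.74)^i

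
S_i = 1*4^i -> [1, 4, 16, 64, 256]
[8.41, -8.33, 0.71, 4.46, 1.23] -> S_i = Random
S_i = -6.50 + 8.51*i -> [-6.5, 2.01, 10.52, 19.03, 27.54]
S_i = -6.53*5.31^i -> [-6.53, -34.67, -184.12, -977.68, -5191.48]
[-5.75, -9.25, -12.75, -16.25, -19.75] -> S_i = -5.75 + -3.50*i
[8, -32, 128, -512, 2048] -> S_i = 8*-4^i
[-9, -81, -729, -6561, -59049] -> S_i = -9*9^i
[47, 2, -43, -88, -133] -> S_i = 47 + -45*i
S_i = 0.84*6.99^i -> [0.84, 5.87, 41.04, 286.89, 2005.34]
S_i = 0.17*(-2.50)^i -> [0.17, -0.43, 1.06, -2.66, 6.64]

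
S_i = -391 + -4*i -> [-391, -395, -399, -403, -407]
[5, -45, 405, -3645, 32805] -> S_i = 5*-9^i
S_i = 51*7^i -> [51, 357, 2499, 17493, 122451]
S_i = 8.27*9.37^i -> [8.27, 77.49, 726.08, 6803.37, 63747.61]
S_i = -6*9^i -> [-6, -54, -486, -4374, -39366]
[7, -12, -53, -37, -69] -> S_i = Random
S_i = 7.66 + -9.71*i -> [7.66, -2.05, -11.76, -21.47, -31.18]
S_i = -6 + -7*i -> [-6, -13, -20, -27, -34]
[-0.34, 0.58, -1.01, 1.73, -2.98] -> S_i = -0.34*(-1.72)^i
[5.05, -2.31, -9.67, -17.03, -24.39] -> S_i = 5.05 + -7.36*i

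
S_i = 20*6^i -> [20, 120, 720, 4320, 25920]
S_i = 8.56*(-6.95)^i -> [8.56, -59.49, 413.47, -2873.61, 19971.61]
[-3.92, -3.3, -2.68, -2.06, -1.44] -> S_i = -3.92 + 0.62*i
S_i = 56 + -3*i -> [56, 53, 50, 47, 44]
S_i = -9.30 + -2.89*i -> [-9.3, -12.19, -15.08, -17.97, -20.86]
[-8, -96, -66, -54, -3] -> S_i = Random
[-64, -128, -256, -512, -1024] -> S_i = -64*2^i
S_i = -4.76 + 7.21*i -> [-4.76, 2.45, 9.66, 16.87, 24.08]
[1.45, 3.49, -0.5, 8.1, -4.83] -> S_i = Random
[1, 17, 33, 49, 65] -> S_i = 1 + 16*i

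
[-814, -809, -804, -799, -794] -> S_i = -814 + 5*i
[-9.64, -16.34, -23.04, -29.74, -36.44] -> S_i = -9.64 + -6.70*i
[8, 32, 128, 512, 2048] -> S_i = 8*4^i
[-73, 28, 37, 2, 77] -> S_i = Random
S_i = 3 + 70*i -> [3, 73, 143, 213, 283]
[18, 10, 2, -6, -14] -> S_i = 18 + -8*i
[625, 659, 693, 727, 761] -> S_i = 625 + 34*i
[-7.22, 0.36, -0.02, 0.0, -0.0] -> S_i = -7.22*(-0.05)^i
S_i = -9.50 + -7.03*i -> [-9.5, -16.53, -23.56, -30.59, -37.62]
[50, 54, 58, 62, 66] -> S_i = 50 + 4*i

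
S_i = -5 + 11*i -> [-5, 6, 17, 28, 39]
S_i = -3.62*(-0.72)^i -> [-3.62, 2.61, -1.88, 1.35, -0.97]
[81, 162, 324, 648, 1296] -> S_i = 81*2^i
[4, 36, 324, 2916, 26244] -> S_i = 4*9^i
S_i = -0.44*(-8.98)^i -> [-0.44, 3.95, -35.48, 318.63, -2861.26]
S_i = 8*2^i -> [8, 16, 32, 64, 128]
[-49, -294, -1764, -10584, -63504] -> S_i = -49*6^i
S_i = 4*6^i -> [4, 24, 144, 864, 5184]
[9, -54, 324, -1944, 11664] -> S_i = 9*-6^i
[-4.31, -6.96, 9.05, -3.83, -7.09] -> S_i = Random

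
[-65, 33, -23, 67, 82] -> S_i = Random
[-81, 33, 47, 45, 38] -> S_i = Random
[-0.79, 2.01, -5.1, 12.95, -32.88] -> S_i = -0.79*(-2.54)^i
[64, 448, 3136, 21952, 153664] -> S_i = 64*7^i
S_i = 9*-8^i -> [9, -72, 576, -4608, 36864]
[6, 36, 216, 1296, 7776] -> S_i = 6*6^i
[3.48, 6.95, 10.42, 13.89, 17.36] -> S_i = 3.48 + 3.47*i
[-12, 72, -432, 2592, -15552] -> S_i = -12*-6^i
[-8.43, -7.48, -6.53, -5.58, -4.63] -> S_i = -8.43 + 0.95*i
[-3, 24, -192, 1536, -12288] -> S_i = -3*-8^i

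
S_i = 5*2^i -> [5, 10, 20, 40, 80]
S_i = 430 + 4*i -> [430, 434, 438, 442, 446]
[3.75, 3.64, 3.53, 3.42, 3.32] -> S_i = 3.75*0.97^i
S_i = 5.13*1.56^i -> [5.13, 8.0, 12.48, 19.48, 30.38]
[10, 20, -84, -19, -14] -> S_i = Random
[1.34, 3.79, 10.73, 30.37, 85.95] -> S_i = 1.34*2.83^i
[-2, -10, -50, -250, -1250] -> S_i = -2*5^i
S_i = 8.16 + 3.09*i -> [8.16, 11.25, 14.34, 17.43, 20.52]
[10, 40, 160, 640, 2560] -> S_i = 10*4^i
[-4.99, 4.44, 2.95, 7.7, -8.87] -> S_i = Random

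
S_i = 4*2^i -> [4, 8, 16, 32, 64]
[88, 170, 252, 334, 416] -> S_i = 88 + 82*i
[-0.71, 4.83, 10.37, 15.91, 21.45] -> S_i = -0.71 + 5.54*i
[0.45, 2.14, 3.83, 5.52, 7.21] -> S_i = 0.45 + 1.69*i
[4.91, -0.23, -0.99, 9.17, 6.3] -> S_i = Random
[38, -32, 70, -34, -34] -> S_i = Random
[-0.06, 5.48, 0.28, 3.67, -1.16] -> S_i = Random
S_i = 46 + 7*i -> [46, 53, 60, 67, 74]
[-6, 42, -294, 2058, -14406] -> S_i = -6*-7^i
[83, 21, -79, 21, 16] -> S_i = Random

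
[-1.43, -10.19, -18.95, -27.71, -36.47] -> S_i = -1.43 + -8.76*i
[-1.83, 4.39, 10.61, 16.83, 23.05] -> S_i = -1.83 + 6.22*i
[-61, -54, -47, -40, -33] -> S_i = -61 + 7*i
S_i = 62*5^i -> [62, 310, 1550, 7750, 38750]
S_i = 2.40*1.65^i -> [2.4, 3.96, 6.53, 10.78, 17.79]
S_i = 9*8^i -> [9, 72, 576, 4608, 36864]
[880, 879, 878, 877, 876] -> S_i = 880 + -1*i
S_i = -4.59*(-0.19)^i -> [-4.59, 0.87, -0.17, 0.03, -0.01]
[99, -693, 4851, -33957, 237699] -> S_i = 99*-7^i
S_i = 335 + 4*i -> [335, 339, 343, 347, 351]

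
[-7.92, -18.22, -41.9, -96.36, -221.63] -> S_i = -7.92*2.30^i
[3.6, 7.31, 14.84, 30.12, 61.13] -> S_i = 3.60*2.03^i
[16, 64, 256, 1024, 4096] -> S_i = 16*4^i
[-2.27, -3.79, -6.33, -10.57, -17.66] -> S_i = -2.27*1.67^i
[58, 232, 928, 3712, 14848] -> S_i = 58*4^i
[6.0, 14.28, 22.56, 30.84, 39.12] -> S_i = 6.00 + 8.28*i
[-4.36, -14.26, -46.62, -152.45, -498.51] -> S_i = -4.36*3.27^i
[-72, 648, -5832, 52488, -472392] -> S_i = -72*-9^i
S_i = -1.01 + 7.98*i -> [-1.01, 6.97, 14.95, 22.93, 30.91]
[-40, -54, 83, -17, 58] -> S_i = Random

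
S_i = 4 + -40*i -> [4, -36, -76, -116, -156]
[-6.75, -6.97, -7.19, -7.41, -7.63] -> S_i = -6.75 + -0.22*i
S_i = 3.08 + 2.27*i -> [3.08, 5.35, 7.62, 9.89, 12.16]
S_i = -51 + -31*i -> [-51, -82, -113, -144, -175]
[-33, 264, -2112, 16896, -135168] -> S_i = -33*-8^i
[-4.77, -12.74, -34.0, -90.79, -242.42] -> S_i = -4.77*2.67^i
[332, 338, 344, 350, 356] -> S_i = 332 + 6*i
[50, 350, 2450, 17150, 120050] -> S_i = 50*7^i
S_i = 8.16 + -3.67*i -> [8.16, 4.49, 0.82, -2.85, -6.52]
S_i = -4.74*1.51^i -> [-4.74, -7.16, -10.81, -16.32, -24.64]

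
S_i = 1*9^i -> [1, 9, 81, 729, 6561]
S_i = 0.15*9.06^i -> [0.15, 1.36, 12.31, 111.55, 1010.66]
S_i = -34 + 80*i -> [-34, 46, 126, 206, 286]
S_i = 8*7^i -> [8, 56, 392, 2744, 19208]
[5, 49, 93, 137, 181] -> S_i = 5 + 44*i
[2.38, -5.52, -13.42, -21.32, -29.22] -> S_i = 2.38 + -7.90*i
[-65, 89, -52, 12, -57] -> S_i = Random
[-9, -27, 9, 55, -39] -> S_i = Random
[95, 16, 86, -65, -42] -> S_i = Random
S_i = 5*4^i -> [5, 20, 80, 320, 1280]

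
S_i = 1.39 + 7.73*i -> [1.39, 9.12, 16.85, 24.58, 32.31]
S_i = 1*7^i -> [1, 7, 49, 343, 2401]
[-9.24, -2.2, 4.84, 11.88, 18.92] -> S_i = -9.24 + 7.04*i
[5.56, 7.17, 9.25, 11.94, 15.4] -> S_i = 5.56*1.29^i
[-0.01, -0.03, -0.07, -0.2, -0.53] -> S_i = -0.01*2.70^i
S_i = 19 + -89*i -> [19, -70, -159, -248, -337]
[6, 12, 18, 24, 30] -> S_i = 6 + 6*i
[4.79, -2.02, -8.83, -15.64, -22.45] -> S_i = 4.79 + -6.81*i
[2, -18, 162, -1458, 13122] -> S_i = 2*-9^i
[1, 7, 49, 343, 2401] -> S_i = 1*7^i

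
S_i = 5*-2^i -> [5, -10, 20, -40, 80]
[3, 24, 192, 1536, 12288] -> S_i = 3*8^i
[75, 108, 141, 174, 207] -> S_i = 75 + 33*i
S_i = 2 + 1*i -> [2, 3, 4, 5, 6]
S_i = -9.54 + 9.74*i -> [-9.54, 0.2, 9.94, 19.68, 29.42]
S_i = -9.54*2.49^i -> [-9.54, -23.75, -59.15, -147.28, -366.73]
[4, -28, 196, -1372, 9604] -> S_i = 4*-7^i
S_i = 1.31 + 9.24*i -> [1.31, 10.55, 19.79, 29.03, 38.27]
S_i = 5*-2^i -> [5, -10, 20, -40, 80]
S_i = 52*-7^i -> [52, -364, 2548, -17836, 124852]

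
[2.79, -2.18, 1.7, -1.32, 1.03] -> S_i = 2.79*(-0.78)^i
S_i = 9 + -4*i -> [9, 5, 1, -3, -7]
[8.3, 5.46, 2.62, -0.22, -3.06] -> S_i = 8.30 + -2.84*i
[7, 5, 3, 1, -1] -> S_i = 7 + -2*i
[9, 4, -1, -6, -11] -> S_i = 9 + -5*i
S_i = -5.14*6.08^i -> [-5.14, -31.25, -190.01, -1155.24, -7023.89]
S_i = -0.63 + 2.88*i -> [-0.63, 2.25, 5.13, 8.01, 10.89]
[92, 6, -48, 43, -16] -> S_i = Random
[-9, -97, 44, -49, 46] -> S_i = Random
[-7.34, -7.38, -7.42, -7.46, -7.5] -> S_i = -7.34 + -0.04*i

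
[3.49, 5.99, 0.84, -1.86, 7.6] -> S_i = Random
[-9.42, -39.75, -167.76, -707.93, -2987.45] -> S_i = -9.42*4.22^i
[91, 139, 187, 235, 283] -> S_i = 91 + 48*i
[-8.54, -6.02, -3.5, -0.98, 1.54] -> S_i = -8.54 + 2.52*i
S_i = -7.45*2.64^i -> [-7.45, -19.67, -51.92, -137.08, -361.89]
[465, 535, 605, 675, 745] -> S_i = 465 + 70*i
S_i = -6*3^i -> [-6, -18, -54, -162, -486]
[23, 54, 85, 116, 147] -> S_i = 23 + 31*i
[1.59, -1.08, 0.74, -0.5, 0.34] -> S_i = 1.59*(-0.68)^i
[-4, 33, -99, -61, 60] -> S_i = Random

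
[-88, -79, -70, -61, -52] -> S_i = -88 + 9*i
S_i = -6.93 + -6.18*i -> [-6.93, -13.11, -19.29, -25.47, -31.65]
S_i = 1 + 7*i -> [1, 8, 15, 22, 29]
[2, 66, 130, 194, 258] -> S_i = 2 + 64*i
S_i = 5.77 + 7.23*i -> [5.77, 13.0, 20.23, 27.46, 34.69]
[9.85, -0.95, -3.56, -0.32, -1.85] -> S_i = Random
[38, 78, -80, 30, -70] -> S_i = Random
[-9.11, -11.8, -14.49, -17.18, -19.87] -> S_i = -9.11 + -2.69*i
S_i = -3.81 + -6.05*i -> [-3.81, -9.86, -15.91, -21.96, -28.01]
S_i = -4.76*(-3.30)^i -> [-4.76, 15.71, -51.84, 171.06, -564.5]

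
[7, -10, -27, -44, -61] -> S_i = 7 + -17*i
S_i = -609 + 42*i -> [-609, -567, -525, -483, -441]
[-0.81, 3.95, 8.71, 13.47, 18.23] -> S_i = -0.81 + 4.76*i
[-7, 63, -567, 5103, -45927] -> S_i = -7*-9^i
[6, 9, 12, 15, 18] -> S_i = 6 + 3*i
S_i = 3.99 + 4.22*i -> [3.99, 8.21, 12.43, 16.65, 20.87]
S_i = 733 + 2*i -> [733, 735, 737, 739, 741]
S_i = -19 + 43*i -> [-19, 24, 67, 110, 153]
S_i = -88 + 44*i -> [-88, -44, 0, 44, 88]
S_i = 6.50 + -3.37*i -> [6.5, 3.13, -0.24, -3.61, -6.98]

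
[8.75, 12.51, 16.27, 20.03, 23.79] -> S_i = 8.75 + 3.76*i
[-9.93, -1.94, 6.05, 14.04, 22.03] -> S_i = -9.93 + 7.99*i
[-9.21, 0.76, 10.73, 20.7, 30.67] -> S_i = -9.21 + 9.97*i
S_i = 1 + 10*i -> [1, 11, 21, 31, 41]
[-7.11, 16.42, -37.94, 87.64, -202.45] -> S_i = -7.11*(-2.31)^i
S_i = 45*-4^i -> [45, -180, 720, -2880, 11520]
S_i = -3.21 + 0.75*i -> [-3.21, -2.46, -1.71, -0.96, -0.21]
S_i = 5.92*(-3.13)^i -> [5.92, -18.53, 58.0, -181.53, 568.2]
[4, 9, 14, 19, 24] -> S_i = 4 + 5*i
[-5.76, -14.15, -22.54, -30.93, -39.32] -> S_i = -5.76 + -8.39*i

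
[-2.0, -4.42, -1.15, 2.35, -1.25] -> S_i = Random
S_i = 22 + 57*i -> [22, 79, 136, 193, 250]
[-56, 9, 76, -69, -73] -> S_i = Random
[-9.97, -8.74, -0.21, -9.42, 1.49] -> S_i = Random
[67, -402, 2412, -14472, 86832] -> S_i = 67*-6^i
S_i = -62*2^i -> [-62, -124, -248, -496, -992]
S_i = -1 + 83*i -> [-1, 82, 165, 248, 331]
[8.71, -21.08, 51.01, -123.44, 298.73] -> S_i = 8.71*(-2.42)^i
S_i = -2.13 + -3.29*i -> [-2.13, -5.42, -8.71, -12.0, -15.29]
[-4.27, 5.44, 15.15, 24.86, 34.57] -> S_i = -4.27 + 9.71*i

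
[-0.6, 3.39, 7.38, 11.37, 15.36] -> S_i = -0.60 + 3.99*i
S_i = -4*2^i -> [-4, -8, -16, -32, -64]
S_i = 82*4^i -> [82, 328, 1312, 5248, 20992]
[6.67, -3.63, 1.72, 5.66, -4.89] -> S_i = Random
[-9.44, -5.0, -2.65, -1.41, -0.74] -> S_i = -9.44*0.53^i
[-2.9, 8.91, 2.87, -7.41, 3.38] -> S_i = Random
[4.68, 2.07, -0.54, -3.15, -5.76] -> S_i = 4.68 + -2.61*i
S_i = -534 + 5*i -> [-534, -529, -524, -519, -514]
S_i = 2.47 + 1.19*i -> [2.47, 3.66, 4.85, 6.04, 7.23]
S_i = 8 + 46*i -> [8, 54, 100, 146, 192]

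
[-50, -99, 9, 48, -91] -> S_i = Random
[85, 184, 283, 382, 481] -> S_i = 85 + 99*i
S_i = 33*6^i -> [33, 198, 1188, 7128, 42768]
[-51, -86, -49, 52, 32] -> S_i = Random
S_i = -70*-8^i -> [-70, 560, -4480, 35840, -286720]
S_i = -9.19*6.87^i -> [-9.19, -63.14, -433.74, -2979.79, -20471.16]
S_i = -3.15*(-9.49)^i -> [-3.15, 29.89, -283.69, 2692.21, -25549.09]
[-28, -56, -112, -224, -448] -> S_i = -28*2^i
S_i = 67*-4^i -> [67, -268, 1072, -4288, 17152]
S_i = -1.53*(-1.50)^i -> [-1.53, 2.3, -3.44, 5.16, -7.75]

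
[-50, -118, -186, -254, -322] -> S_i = -50 + -68*i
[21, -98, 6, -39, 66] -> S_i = Random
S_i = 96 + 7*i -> [96, 103, 110, 117, 124]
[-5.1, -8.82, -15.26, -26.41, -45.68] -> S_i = -5.10*1.73^i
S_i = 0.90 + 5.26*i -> [0.9, 6.16, 11.42, 16.68, 21.94]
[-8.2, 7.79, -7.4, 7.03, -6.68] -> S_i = -8.20*(-0.95)^i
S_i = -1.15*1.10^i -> [-1.15, -1.26, -1.39, -1.53, -1.68]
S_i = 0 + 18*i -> [0, 18, 36, 54, 72]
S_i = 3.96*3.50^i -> [3.96, 13.86, 48.51, 169.78, 594.25]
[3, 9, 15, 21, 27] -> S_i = 3 + 6*i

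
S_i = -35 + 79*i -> [-35, 44, 123, 202, 281]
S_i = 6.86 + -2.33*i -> [6.86, 4.53, 2.2, -0.13, -2.46]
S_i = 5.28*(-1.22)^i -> [5.28, -6.44, 7.86, -9.59, 11.7]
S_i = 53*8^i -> [53, 424, 3392, 27136, 217088]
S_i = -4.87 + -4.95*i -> [-4.87, -9.82, -14.77, -19.72, -24.67]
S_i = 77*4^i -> [77, 308, 1232, 4928, 19712]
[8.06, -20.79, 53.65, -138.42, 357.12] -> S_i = 8.06*(-2.58)^i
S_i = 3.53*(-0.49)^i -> [3.53, -1.73, 0.85, -0.42, 0.2]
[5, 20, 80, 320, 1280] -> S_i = 5*4^i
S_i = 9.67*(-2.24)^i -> [9.67, -21.66, 48.52, -108.69, 243.45]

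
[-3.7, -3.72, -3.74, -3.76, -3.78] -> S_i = -3.70 + -0.02*i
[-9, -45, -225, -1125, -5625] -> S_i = -9*5^i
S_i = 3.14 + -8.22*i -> [3.14, -5.08, -13.3, -21.52, -29.74]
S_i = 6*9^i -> [6, 54, 486, 4374, 39366]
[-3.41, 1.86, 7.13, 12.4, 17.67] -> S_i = -3.41 + 5.27*i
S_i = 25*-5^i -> [25, -125, 625, -3125, 15625]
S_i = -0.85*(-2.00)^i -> [-0.85, 1.7, -3.4, 6.8, -13.6]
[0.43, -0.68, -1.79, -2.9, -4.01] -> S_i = 0.43 + -1.11*i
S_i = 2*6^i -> [2, 12, 72, 432, 2592]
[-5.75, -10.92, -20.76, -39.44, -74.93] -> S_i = -5.75*1.90^i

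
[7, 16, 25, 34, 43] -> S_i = 7 + 9*i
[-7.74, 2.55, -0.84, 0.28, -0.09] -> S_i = -7.74*(-0.33)^i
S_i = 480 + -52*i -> [480, 428, 376, 324, 272]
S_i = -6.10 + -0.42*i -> [-6.1, -6.52, -6.94, -7.36, -7.78]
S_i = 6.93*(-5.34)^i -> [6.93, -37.01, 197.61, -1055.25, 5635.06]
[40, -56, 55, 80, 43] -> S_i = Random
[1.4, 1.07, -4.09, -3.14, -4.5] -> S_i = Random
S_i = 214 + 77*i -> [214, 291, 368, 445, 522]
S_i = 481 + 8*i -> [481, 489, 497, 505, 513]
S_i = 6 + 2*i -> [6, 8, 10, 12, 14]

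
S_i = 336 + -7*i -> [336, 329, 322, 315, 308]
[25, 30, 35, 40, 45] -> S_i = 25 + 5*i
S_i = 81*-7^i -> [81, -567, 3969, -27783, 194481]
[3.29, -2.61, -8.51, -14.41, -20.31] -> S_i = 3.29 + -5.90*i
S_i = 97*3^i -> [97, 291, 873, 2619, 7857]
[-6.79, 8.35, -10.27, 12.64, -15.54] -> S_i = -6.79*(-1.23)^i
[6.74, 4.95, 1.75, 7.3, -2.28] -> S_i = Random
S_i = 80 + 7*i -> [80, 87, 94, 101, 108]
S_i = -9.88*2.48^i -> [-9.88, -24.5, -60.77, -150.7, -373.73]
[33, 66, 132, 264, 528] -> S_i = 33*2^i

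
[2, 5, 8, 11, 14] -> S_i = 2 + 3*i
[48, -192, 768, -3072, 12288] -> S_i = 48*-4^i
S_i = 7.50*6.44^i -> [7.5, 48.3, 311.05, 2003.17, 12900.45]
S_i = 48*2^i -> [48, 96, 192, 384, 768]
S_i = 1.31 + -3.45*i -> [1.31, -2.14, -5.59, -9.04, -12.49]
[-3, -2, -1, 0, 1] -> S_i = -3 + 1*i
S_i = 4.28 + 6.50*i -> [4.28, 10.78, 17.28, 23.78, 30.28]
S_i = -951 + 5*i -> [-951, -946, -941, -936, -931]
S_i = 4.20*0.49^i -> [4.2, 2.06, 1.01, 0.49, 0.24]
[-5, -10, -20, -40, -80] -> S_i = -5*2^i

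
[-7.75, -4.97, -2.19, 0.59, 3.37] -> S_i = -7.75 + 2.78*i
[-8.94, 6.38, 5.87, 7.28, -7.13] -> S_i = Random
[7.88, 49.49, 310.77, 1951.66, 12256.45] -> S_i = 7.88*6.28^i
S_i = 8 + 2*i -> [8, 10, 12, 14, 16]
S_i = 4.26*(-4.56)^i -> [4.26, -19.43, 88.58, -403.93, 1841.91]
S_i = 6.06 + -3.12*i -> [6.06, 2.94, -0.18, -3.3, -6.42]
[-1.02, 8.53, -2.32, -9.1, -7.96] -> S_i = Random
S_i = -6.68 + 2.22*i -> [-6.68, -4.46, -2.24, -0.02, 2.2]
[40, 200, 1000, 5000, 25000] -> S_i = 40*5^i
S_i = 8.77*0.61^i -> [8.77, 5.35, 3.26, 1.99, 1.21]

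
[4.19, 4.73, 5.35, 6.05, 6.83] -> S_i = 4.19*1.13^i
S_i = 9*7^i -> [9, 63, 441, 3087, 21609]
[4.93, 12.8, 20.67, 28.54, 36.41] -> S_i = 4.93 + 7.87*i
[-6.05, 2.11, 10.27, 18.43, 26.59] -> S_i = -6.05 + 8.16*i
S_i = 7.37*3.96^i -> [7.37, 29.19, 115.57, 457.67, 1812.38]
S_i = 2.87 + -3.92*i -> [2.87, -1.05, -4.97, -8.89, -12.81]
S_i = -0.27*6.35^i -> [-0.27, -1.71, -10.89, -69.13, -438.99]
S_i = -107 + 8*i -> [-107, -99, -91, -83, -75]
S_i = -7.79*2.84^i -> [-7.79, -22.12, -62.83, -178.44, -506.77]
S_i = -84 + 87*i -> [-84, 3, 90, 177, 264]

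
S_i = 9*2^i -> [9, 18, 36, 72, 144]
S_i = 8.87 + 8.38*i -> [8.87, 17.25, 25.63, 34.01, 42.39]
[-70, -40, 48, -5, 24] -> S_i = Random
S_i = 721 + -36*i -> [721, 685, 649, 613, 577]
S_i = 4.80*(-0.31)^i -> [4.8, -1.49, 0.46, -0.14, 0.04]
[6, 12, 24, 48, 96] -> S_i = 6*2^i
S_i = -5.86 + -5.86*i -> [-5.86, -11.72, -17.58, -23.44, -29.3]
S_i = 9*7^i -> [9, 63, 441, 3087, 21609]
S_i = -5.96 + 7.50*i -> [-5.96, 1.54, 9.04, 16.54, 24.04]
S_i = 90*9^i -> [90, 810, 7290, 65610, 590490]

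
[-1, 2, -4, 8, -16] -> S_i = -1*-2^i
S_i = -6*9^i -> [-6, -54, -486, -4374, -39366]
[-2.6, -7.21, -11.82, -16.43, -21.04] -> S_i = -2.60 + -4.61*i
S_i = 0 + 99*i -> [0, 99, 198, 297, 396]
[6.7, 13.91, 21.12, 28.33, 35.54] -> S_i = 6.70 + 7.21*i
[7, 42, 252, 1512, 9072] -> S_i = 7*6^i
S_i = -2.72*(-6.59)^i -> [-2.72, 17.92, -118.12, 778.44, -5129.92]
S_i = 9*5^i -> [9, 45, 225, 1125, 5625]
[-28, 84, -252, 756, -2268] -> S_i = -28*-3^i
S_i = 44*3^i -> [44, 132, 396, 1188, 3564]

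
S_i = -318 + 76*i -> [-318, -242, -166, -90, -14]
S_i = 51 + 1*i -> [51, 52, 53, 54, 55]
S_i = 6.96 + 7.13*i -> [6.96, 14.09, 21.22, 28.35, 35.48]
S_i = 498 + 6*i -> [498, 504, 510, 516, 522]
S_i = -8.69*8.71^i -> [-8.69, -75.69, -659.26, -5742.15, -50014.09]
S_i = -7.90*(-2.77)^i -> [-7.9, 21.88, -60.62, 167.91, -465.1]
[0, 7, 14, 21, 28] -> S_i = 0 + 7*i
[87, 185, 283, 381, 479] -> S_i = 87 + 98*i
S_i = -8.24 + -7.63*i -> [-8.24, -15.87, -23.5, -31.13, -38.76]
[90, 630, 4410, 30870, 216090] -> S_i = 90*7^i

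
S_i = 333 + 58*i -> [333, 391, 449, 507, 565]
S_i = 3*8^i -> [3, 24, 192, 1536, 12288]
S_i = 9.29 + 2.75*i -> [9.29, 12.04, 14.79, 17.54, 20.29]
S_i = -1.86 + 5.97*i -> [-1.86, 4.11, 10.08, 16.05, 22.02]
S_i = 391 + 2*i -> [391, 393, 395, 397, 399]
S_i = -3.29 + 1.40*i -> [-3.29, -1.89, -0.49, 0.91, 2.31]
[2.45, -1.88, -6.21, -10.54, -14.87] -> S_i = 2.45 + -4.33*i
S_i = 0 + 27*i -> [0, 27, 54, 81, 108]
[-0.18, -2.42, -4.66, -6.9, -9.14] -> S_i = -0.18 + -2.24*i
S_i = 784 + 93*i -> [784, 877, 970, 1063, 1156]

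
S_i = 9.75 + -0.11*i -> [9.75, 9.64, 9.53, 9.42, 9.31]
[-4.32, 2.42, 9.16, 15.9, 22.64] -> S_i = -4.32 + 6.74*i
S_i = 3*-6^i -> [3, -18, 108, -648, 3888]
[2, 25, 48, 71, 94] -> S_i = 2 + 23*i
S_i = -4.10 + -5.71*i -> [-4.1, -9.81, -15.52, -21.23, -26.94]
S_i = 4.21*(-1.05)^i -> [4.21, -4.42, 4.64, -4.87, 5.12]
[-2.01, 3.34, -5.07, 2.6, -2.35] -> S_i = Random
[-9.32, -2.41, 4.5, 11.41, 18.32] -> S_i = -9.32 + 6.91*i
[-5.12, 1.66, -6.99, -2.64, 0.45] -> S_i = Random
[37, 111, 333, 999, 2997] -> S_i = 37*3^i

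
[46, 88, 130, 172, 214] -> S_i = 46 + 42*i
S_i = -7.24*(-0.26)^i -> [-7.24, 1.88, -0.49, 0.13, -0.03]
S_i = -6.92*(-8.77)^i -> [-6.92, 60.69, -532.24, 4667.72, -40935.91]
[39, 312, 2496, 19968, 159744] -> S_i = 39*8^i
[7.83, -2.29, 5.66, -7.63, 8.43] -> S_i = Random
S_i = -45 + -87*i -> [-45, -132, -219, -306, -393]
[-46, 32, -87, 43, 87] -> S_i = Random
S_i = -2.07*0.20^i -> [-2.07, -0.41, -0.08, -0.02, -0.0]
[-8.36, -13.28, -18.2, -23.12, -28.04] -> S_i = -8.36 + -4.92*i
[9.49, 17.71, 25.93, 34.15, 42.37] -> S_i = 9.49 + 8.22*i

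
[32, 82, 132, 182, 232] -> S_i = 32 + 50*i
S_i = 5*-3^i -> [5, -15, 45, -135, 405]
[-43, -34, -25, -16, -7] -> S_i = -43 + 9*i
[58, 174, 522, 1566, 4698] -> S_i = 58*3^i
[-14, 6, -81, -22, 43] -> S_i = Random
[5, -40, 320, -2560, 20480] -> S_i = 5*-8^i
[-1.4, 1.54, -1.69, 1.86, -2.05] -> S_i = -1.40*(-1.10)^i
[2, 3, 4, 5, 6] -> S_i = 2 + 1*i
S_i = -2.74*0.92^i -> [-2.74, -2.52, -2.32, -2.13, -1.96]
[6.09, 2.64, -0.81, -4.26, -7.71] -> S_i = 6.09 + -3.45*i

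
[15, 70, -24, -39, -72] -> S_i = Random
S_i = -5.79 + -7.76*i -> [-5.79, -13.55, -21.31, -29.07, -36.83]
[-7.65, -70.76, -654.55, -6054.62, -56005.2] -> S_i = -7.65*9.25^i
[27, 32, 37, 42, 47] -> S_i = 27 + 5*i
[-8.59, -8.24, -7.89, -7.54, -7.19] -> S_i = -8.59 + 0.35*i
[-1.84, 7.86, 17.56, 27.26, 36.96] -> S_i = -1.84 + 9.70*i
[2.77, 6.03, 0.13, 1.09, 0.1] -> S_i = Random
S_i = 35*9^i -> [35, 315, 2835, 25515, 229635]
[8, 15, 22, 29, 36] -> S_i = 8 + 7*i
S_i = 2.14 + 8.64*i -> [2.14, 10.78, 19.42, 28.06, 36.7]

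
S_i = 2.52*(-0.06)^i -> [2.52, -0.15, 0.01, -0.0, 0.0]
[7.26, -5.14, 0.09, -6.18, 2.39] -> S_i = Random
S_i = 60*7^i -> [60, 420, 2940, 20580, 144060]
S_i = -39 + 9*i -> [-39, -30, -21, -12, -3]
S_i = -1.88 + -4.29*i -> [-1.88, -6.17, -10.46, -14.75, -19.04]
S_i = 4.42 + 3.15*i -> [4.42, 7.57, 10.72, 13.87, 17.02]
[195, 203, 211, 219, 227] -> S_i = 195 + 8*i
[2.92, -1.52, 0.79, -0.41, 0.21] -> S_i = 2.92*(-0.52)^i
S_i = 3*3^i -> [3, 9, 27, 81, 243]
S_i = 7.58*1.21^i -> [7.58, 9.17, 11.1, 13.43, 16.25]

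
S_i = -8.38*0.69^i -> [-8.38, -5.78, -3.99, -2.75, -1.9]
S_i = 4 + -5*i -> [4, -1, -6, -11, -16]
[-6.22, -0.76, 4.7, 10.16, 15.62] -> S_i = -6.22 + 5.46*i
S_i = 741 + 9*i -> [741, 750, 759, 768, 777]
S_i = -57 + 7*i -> [-57, -50, -43, -36, -29]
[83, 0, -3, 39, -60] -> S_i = Random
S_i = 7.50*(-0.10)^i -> [7.5, -0.75, 0.08, -0.01, 0.0]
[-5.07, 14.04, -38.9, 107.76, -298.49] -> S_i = -5.07*(-2.77)^i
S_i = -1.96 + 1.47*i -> [-1.96, -0.49, 0.98, 2.45, 3.92]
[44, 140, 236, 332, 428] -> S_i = 44 + 96*i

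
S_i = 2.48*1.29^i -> [2.48, 3.2, 4.13, 5.32, 6.87]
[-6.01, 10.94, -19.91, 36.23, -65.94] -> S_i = -6.01*(-1.82)^i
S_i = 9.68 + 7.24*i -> [9.68, 16.92, 24.16, 31.4, 38.64]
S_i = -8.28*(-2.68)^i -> [-8.28, 22.19, -59.47, 159.38, -427.14]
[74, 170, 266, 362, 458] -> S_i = 74 + 96*i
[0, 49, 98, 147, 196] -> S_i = 0 + 49*i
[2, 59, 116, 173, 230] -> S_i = 2 + 57*i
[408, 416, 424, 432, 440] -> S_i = 408 + 8*i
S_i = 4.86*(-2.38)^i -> [4.86, -11.57, 27.53, -65.52, 155.94]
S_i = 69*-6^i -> [69, -414, 2484, -14904, 89424]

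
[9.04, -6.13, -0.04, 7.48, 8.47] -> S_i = Random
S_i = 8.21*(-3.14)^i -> [8.21, -25.78, 80.95, -254.17, 798.11]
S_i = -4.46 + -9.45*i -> [-4.46, -13.91, -23.36, -32.81, -42.26]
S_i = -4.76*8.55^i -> [-4.76, -40.7, -347.97, -2975.13, -25437.32]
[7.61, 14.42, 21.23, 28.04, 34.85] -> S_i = 7.61 + 6.81*i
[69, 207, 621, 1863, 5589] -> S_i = 69*3^i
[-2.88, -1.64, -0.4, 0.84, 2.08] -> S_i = -2.88 + 1.24*i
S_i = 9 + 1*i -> [9, 10, 11, 12, 13]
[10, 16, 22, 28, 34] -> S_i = 10 + 6*i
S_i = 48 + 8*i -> [48, 56, 64, 72, 80]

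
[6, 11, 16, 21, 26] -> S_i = 6 + 5*i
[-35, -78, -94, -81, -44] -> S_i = Random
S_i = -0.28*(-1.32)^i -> [-0.28, 0.37, -0.49, 0.64, -0.85]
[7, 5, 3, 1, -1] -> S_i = 7 + -2*i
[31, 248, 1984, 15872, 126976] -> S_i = 31*8^i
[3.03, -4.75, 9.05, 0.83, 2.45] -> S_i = Random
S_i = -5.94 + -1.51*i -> [-5.94, -7.45, -8.96, -10.47, -11.98]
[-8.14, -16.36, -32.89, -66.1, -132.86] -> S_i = -8.14*2.01^i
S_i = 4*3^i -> [4, 12, 36, 108, 324]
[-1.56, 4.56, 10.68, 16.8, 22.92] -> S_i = -1.56 + 6.12*i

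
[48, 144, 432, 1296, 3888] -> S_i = 48*3^i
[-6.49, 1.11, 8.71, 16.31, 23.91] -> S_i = -6.49 + 7.60*i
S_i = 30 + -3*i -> [30, 27, 24, 21, 18]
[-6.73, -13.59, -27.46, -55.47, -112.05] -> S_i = -6.73*2.02^i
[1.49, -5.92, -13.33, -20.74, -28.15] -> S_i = 1.49 + -7.41*i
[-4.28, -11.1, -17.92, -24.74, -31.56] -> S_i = -4.28 + -6.82*i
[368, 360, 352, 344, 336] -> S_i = 368 + -8*i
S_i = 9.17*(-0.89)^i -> [9.17, -8.16, 7.26, -6.46, 5.75]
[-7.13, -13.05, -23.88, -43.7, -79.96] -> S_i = -7.13*1.83^i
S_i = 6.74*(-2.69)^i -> [6.74, -18.13, 48.77, -131.19, 352.91]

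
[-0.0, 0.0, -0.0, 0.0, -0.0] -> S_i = -0.00*(-2.65)^i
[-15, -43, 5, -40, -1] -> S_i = Random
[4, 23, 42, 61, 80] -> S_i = 4 + 19*i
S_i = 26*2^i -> [26, 52, 104, 208, 416]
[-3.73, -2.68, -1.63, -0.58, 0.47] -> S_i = -3.73 + 1.05*i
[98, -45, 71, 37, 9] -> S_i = Random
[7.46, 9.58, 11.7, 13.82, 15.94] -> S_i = 7.46 + 2.12*i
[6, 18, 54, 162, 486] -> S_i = 6*3^i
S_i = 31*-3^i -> [31, -93, 279, -837, 2511]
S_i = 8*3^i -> [8, 24, 72, 216, 648]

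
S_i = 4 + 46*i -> [4, 50, 96, 142, 188]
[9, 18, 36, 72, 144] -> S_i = 9*2^i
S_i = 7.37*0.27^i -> [7.37, 1.99, 0.54, 0.15, 0.04]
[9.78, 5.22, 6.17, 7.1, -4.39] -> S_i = Random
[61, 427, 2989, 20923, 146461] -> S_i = 61*7^i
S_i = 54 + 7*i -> [54, 61, 68, 75, 82]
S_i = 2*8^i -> [2, 16, 128, 1024, 8192]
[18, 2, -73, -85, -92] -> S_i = Random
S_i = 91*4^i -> [91, 364, 1456, 5824, 23296]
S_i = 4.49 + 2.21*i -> [4.49, 6.7, 8.91, 11.12, 13.33]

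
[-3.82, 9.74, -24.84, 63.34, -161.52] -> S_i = -3.82*(-2.55)^i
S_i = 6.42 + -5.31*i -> [6.42, 1.11, -4.2, -9.51, -14.82]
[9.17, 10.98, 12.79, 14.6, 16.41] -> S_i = 9.17 + 1.81*i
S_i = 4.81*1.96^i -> [4.81, 9.43, 18.48, 36.22, 70.99]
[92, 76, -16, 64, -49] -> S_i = Random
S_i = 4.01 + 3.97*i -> [4.01, 7.98, 11.95, 15.92, 19.89]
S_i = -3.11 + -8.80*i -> [-3.11, -11.91, -20.71, -29.51, -38.31]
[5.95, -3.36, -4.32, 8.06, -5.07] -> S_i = Random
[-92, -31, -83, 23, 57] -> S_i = Random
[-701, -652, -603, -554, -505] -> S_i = -701 + 49*i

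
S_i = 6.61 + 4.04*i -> [6.61, 10.65, 14.69, 18.73, 22.77]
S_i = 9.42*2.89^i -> [9.42, 27.22, 78.68, 227.38, 657.12]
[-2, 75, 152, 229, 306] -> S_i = -2 + 77*i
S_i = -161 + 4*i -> [-161, -157, -153, -149, -145]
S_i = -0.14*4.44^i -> [-0.14, -0.62, -2.76, -12.25, -54.41]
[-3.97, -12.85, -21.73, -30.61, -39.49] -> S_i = -3.97 + -8.88*i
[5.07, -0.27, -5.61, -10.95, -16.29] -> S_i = 5.07 + -5.34*i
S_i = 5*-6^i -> [5, -30, 180, -1080, 6480]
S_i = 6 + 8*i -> [6, 14, 22, 30, 38]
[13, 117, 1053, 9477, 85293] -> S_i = 13*9^i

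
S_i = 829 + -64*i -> [829, 765, 701, 637, 573]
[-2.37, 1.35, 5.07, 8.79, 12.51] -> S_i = -2.37 + 3.72*i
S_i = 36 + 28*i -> [36, 64, 92, 120, 148]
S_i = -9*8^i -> [-9, -72, -576, -4608, -36864]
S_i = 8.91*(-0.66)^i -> [8.91, -5.88, 3.88, -2.56, 1.69]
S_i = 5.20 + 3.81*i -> [5.2, 9.01, 12.82, 16.63, 20.44]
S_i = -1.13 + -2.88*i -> [-1.13, -4.01, -6.89, -9.77, -12.65]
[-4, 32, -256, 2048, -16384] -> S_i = -4*-8^i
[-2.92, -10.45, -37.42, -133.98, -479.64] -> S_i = -2.92*3.58^i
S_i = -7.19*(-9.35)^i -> [-7.19, 67.23, -628.57, 5877.11, -54950.97]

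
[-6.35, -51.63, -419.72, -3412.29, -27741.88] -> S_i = -6.35*8.13^i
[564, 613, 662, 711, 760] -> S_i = 564 + 49*i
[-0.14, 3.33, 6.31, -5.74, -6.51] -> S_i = Random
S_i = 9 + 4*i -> [9, 13, 17, 21, 25]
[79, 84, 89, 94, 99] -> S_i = 79 + 5*i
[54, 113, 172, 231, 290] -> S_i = 54 + 59*i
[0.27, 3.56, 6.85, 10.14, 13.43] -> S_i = 0.27 + 3.29*i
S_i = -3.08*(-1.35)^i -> [-3.08, 4.16, -5.61, 7.58, -10.23]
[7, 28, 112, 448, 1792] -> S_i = 7*4^i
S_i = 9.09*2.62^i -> [9.09, 23.82, 62.4, 163.48, 428.32]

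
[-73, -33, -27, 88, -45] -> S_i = Random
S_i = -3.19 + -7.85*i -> [-3.19, -11.04, -18.89, -26.74, -34.59]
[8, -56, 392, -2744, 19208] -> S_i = 8*-7^i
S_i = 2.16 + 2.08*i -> [2.16, 4.24, 6.32, 8.4, 10.48]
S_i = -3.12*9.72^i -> [-3.12, -30.33, -294.77, -2865.19, -27849.64]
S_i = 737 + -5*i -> [737, 732, 727, 722, 717]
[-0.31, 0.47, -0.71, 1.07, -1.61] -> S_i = -0.31*(-1.51)^i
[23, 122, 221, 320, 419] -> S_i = 23 + 99*i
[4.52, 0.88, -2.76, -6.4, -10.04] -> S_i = 4.52 + -3.64*i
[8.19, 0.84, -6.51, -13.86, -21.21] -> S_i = 8.19 + -7.35*i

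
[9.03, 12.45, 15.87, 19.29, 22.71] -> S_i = 9.03 + 3.42*i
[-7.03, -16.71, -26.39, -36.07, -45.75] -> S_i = -7.03 + -9.68*i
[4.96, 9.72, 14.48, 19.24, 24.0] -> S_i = 4.96 + 4.76*i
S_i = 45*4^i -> [45, 180, 720, 2880, 11520]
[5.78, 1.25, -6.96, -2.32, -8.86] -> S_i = Random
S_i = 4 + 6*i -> [4, 10, 16, 22, 28]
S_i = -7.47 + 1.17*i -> [-7.47, -6.3, -5.13, -3.96, -2.79]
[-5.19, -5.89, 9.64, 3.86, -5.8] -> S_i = Random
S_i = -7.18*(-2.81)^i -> [-7.18, 20.18, -56.69, 159.31, -447.66]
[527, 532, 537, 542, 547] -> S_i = 527 + 5*i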